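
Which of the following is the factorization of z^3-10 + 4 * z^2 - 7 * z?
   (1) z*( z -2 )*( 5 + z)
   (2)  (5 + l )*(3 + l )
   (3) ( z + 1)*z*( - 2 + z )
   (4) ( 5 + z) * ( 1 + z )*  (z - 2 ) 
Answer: 4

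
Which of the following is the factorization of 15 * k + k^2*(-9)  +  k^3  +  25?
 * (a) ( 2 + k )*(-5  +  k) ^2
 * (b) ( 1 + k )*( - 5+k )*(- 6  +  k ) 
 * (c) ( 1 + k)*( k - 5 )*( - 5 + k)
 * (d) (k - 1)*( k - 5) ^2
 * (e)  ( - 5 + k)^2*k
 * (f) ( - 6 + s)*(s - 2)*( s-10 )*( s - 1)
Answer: c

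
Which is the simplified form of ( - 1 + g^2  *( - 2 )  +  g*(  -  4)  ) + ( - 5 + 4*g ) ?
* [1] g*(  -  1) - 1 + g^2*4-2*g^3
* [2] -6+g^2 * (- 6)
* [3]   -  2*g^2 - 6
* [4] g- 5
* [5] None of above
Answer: 3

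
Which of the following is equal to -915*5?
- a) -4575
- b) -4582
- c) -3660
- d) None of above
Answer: a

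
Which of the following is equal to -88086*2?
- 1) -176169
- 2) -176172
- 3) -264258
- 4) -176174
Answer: 2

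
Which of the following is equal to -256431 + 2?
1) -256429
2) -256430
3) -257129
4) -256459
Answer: 1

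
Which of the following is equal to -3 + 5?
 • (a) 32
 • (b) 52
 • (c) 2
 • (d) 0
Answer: c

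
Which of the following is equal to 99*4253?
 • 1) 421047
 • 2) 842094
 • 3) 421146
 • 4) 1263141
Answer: 1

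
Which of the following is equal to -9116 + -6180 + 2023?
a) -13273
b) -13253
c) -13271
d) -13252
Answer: a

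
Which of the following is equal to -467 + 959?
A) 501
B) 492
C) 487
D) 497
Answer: B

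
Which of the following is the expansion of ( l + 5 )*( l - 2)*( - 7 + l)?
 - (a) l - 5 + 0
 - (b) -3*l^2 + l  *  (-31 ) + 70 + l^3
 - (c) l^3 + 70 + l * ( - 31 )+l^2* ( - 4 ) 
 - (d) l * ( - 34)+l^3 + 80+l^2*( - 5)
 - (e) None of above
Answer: c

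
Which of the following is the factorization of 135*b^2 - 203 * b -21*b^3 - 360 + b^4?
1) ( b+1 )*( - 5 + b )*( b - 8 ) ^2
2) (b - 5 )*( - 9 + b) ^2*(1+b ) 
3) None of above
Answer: 3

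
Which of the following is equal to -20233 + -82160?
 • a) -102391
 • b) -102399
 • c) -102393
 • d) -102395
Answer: c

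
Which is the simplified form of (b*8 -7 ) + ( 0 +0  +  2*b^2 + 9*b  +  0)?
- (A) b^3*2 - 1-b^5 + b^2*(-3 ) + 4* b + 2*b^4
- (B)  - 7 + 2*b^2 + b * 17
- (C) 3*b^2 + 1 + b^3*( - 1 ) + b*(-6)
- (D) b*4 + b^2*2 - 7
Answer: B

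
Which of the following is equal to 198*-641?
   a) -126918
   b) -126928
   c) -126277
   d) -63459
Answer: a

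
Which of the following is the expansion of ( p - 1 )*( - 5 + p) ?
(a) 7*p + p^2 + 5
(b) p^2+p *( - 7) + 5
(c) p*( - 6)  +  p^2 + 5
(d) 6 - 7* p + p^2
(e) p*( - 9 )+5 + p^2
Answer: c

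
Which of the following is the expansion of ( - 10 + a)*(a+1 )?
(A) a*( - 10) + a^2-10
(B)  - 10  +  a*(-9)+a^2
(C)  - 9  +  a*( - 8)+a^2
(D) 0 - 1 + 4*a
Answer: B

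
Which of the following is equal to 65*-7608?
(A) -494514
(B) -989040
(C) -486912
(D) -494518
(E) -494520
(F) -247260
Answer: E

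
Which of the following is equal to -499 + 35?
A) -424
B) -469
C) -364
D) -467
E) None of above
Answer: E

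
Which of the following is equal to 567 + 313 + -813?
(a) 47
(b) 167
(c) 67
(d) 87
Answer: c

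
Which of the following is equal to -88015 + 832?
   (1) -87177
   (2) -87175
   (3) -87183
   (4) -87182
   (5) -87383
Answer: 3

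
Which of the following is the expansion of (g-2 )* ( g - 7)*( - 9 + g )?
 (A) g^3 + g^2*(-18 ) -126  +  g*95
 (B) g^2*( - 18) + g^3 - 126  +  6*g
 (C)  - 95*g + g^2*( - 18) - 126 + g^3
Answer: A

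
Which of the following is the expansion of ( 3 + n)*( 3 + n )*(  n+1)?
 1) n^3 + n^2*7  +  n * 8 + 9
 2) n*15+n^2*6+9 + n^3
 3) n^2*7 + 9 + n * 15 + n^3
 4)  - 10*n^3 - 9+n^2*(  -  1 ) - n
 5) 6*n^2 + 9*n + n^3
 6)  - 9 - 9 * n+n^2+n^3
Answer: 3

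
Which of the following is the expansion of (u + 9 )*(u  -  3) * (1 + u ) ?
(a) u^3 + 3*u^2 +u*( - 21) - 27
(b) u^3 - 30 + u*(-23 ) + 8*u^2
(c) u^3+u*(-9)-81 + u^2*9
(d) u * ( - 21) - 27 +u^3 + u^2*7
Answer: d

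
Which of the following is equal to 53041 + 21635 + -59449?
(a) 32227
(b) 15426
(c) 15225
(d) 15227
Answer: d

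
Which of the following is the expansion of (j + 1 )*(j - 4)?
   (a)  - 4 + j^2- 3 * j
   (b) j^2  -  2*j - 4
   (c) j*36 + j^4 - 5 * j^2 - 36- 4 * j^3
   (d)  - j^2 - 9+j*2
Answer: a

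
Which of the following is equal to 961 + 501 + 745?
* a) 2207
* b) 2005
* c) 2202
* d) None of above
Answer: a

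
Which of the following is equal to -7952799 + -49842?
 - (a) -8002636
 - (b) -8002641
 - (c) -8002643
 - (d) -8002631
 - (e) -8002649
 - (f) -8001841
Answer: b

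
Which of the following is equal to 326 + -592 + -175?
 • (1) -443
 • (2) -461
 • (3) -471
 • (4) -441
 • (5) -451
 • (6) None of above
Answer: 4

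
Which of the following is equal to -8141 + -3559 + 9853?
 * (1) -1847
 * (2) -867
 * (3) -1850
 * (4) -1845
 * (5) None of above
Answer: 1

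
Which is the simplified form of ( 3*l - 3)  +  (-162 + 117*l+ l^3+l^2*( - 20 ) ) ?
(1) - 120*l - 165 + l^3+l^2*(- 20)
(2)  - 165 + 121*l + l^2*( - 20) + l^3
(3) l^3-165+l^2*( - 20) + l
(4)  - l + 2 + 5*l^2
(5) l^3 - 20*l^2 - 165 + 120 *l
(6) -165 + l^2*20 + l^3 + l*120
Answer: 5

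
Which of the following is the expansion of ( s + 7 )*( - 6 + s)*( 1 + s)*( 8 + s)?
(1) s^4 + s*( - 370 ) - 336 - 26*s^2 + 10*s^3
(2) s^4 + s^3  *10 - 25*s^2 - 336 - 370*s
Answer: 2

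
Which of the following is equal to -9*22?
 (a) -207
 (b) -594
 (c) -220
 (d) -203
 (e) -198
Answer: e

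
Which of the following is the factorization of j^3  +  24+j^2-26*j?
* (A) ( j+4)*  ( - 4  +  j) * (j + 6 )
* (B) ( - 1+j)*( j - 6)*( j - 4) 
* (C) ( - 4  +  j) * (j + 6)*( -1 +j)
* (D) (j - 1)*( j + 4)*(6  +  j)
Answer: C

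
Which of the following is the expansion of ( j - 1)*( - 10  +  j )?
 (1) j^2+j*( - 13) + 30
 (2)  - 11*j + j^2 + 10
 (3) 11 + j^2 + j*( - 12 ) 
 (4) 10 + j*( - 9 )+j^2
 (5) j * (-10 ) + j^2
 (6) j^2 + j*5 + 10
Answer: 2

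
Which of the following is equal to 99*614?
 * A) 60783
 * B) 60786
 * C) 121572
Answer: B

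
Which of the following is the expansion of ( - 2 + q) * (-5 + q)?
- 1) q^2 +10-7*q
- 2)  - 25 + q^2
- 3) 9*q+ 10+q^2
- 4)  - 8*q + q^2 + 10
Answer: 1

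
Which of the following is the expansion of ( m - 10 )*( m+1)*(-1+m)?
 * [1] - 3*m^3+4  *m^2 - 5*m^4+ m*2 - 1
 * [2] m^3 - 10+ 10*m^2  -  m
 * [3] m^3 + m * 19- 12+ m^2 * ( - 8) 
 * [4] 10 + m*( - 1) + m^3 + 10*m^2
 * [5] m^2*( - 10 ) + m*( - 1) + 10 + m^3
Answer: 5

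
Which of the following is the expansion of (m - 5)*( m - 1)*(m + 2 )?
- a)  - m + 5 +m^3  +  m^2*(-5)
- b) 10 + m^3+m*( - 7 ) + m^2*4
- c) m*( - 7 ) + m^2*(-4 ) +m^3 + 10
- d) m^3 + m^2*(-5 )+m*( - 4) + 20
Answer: c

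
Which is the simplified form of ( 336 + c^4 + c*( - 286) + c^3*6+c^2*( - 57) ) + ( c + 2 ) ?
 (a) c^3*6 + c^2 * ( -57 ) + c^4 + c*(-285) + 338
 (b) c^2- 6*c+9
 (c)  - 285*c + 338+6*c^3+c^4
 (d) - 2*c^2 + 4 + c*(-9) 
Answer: a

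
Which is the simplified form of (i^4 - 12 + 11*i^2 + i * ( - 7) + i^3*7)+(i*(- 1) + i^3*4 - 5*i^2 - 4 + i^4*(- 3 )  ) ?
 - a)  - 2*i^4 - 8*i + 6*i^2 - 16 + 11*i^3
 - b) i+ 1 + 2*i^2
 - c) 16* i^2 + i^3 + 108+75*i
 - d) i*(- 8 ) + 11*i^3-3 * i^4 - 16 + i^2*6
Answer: a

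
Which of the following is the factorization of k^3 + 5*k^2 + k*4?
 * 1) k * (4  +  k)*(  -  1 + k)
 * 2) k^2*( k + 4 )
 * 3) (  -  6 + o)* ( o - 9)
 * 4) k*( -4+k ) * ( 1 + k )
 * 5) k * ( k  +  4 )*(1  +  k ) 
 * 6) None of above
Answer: 5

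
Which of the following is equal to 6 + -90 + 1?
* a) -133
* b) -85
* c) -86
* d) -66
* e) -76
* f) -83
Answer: f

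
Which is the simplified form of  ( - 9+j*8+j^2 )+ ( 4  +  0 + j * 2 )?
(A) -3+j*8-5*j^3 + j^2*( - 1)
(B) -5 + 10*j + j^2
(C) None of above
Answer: B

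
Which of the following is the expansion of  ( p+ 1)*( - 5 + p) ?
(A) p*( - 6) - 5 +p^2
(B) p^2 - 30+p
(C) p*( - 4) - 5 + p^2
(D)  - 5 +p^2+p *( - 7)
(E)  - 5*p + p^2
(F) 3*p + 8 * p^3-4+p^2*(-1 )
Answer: C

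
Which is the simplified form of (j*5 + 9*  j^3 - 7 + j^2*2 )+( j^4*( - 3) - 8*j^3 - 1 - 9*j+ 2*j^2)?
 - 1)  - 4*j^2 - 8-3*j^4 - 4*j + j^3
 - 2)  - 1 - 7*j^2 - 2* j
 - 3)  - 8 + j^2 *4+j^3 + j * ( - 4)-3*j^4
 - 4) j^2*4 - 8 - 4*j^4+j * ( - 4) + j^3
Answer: 3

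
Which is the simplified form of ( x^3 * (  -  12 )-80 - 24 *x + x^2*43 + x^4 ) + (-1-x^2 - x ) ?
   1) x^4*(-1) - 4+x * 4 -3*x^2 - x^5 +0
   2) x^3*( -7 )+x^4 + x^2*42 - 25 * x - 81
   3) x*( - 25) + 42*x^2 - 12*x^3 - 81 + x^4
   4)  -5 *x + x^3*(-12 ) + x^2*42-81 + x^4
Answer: 3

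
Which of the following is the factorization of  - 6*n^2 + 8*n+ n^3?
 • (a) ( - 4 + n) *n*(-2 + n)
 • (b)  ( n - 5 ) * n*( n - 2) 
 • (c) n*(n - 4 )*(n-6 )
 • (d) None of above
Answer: a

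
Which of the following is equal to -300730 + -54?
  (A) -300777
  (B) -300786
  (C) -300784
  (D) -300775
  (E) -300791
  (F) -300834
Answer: C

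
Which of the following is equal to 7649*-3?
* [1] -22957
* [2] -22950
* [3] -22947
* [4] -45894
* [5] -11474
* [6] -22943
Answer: 3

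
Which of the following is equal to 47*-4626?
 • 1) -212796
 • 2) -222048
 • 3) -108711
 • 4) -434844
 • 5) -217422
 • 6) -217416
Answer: 5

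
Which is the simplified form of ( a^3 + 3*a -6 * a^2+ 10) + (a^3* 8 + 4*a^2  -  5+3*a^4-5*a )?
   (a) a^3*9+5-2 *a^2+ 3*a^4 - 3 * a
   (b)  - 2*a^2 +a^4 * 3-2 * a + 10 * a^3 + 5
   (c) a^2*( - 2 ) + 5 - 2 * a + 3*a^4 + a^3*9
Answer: c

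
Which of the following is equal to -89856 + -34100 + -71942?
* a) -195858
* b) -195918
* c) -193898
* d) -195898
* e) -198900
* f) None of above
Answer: d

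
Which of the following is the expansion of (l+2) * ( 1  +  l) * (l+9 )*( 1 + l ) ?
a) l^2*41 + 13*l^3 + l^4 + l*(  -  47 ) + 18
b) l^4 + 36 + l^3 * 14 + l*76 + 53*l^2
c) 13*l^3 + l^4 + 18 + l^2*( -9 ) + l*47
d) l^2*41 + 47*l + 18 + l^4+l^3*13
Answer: d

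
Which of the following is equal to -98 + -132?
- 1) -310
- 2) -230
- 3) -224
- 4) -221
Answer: 2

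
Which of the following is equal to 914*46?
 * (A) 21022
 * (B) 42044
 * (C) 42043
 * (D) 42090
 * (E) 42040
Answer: B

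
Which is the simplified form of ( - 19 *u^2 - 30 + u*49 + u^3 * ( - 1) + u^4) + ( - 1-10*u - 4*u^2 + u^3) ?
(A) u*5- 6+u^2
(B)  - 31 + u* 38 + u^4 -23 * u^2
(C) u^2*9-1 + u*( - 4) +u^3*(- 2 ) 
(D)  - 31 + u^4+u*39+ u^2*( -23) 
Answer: D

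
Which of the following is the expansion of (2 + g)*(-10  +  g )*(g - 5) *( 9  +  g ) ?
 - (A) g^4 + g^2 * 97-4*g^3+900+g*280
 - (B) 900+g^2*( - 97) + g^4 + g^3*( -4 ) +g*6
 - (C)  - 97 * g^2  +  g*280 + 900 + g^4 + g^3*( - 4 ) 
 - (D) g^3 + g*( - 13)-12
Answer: C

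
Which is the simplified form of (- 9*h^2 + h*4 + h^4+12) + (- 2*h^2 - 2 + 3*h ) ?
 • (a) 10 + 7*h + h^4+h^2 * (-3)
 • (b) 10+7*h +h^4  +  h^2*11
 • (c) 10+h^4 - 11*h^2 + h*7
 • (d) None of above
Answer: c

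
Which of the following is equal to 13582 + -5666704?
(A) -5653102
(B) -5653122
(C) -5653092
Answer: B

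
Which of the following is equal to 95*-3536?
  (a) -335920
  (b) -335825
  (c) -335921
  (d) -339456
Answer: a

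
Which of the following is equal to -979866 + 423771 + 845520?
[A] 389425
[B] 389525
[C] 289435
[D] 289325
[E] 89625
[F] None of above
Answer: F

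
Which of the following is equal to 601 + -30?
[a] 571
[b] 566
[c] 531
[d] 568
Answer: a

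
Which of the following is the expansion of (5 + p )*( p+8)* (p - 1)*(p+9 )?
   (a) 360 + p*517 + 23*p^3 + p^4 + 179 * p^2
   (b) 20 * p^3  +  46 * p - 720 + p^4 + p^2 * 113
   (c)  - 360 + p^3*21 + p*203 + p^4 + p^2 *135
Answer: c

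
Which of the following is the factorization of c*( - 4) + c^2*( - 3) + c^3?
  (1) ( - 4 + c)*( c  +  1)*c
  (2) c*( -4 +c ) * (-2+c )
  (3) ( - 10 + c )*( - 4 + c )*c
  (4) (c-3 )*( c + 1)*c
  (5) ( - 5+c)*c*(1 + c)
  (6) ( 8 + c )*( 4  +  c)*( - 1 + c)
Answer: 1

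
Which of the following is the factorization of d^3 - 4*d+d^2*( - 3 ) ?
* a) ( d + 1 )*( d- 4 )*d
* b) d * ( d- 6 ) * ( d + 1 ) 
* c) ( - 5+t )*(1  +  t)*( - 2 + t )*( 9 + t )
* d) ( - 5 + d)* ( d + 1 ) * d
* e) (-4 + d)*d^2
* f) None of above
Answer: a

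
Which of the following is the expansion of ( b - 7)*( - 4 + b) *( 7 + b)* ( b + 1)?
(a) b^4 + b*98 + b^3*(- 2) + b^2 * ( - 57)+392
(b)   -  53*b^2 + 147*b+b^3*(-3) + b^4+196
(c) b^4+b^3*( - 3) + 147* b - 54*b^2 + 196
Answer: b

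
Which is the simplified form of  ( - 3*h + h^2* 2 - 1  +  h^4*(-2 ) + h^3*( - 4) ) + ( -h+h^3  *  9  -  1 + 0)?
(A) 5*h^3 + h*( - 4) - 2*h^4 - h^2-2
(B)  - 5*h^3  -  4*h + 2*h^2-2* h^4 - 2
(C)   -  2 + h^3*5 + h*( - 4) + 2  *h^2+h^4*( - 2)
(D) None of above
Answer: C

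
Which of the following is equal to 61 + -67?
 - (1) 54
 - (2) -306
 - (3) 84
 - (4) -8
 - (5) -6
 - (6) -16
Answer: 5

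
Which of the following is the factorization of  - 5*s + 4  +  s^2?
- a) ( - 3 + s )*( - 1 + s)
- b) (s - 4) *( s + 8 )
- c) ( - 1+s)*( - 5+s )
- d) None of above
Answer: d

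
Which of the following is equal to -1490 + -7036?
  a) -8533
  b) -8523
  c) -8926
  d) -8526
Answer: d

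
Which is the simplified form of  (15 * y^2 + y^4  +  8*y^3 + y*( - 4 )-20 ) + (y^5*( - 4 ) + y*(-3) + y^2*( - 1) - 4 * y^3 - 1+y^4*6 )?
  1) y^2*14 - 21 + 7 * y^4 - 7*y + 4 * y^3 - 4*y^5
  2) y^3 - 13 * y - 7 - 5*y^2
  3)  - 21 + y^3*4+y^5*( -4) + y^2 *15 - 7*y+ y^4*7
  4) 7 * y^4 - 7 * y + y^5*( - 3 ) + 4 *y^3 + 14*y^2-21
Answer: 1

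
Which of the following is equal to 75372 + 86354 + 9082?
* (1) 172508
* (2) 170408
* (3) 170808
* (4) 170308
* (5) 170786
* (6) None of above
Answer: 3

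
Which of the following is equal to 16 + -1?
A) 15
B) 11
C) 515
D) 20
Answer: A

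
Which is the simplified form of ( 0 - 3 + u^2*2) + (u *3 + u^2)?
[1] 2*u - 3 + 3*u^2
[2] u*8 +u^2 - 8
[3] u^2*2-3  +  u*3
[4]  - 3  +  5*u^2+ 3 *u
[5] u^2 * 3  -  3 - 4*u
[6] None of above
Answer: 6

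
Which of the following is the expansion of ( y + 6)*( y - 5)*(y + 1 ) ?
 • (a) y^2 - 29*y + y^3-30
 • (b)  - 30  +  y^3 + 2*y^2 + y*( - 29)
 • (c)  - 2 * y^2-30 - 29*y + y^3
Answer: b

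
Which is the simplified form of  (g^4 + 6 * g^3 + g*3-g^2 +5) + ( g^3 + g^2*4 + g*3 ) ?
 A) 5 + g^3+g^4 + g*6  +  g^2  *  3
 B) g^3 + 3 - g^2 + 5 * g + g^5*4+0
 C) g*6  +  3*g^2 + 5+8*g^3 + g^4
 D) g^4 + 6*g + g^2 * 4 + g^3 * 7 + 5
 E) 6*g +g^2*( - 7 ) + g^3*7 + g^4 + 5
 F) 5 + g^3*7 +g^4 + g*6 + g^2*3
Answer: F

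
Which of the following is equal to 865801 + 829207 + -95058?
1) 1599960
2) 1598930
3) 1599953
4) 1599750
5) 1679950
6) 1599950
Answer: 6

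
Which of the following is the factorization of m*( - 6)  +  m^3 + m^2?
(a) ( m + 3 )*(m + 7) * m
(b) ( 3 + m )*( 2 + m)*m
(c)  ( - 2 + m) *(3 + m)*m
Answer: c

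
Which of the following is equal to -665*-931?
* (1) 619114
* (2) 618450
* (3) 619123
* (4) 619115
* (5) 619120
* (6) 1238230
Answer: 4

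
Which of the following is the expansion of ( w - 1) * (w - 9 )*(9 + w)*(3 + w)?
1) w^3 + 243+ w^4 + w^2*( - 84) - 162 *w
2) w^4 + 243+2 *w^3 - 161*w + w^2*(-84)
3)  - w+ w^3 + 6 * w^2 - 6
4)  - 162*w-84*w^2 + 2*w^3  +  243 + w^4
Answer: 4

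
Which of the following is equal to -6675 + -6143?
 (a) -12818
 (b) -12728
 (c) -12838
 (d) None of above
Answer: a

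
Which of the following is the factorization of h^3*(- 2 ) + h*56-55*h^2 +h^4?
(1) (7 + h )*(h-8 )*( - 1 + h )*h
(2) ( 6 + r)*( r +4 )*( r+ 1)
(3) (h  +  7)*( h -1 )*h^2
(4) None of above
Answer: 1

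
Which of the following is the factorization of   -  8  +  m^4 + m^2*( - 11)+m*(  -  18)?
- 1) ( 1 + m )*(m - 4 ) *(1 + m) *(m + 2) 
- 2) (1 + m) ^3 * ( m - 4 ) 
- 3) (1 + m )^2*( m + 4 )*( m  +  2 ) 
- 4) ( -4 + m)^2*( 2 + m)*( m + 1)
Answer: 1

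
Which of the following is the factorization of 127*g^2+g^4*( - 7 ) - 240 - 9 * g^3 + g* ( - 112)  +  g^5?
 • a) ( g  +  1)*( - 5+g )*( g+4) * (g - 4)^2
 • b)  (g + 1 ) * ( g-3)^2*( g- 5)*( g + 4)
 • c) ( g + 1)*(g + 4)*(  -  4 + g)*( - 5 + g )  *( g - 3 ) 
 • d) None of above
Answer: c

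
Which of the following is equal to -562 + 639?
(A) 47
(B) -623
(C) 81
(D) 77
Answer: D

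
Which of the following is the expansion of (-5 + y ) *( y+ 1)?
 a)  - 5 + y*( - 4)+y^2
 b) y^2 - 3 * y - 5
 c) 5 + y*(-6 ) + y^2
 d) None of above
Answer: a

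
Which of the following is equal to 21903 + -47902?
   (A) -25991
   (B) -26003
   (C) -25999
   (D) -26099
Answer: C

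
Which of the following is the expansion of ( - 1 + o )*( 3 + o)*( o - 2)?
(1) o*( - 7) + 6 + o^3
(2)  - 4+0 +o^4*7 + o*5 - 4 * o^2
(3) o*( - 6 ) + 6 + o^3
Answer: 1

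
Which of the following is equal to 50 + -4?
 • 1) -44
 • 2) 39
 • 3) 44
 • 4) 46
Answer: 4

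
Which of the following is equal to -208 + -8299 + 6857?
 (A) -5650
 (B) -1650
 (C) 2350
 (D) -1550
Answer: B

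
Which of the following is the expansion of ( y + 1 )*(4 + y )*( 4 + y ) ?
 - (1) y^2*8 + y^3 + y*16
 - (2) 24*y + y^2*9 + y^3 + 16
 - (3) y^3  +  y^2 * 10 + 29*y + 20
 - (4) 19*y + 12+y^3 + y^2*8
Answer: 2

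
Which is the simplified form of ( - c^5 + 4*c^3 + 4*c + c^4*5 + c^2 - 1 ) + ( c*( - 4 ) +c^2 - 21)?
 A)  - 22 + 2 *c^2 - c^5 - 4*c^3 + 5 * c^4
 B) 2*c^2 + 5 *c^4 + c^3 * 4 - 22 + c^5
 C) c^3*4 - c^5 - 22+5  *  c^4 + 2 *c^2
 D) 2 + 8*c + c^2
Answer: C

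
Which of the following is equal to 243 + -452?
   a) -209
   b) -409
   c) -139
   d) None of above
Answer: a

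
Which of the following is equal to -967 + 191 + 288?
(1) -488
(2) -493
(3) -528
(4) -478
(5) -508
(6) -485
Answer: 1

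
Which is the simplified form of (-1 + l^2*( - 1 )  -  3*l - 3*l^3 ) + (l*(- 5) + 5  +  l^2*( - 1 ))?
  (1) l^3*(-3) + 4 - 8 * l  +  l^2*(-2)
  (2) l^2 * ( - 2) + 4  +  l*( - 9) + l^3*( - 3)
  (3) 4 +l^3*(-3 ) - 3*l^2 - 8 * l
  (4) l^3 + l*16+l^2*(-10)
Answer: 1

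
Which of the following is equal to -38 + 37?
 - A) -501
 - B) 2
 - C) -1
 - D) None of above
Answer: C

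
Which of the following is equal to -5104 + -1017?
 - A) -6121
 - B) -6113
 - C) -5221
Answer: A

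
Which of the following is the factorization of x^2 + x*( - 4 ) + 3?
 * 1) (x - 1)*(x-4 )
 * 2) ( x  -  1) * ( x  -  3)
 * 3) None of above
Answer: 2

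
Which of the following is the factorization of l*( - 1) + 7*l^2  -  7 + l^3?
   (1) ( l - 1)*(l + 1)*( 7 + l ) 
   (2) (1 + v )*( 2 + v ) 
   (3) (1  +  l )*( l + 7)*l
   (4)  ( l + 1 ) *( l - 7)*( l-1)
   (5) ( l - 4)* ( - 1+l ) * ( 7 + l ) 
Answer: 1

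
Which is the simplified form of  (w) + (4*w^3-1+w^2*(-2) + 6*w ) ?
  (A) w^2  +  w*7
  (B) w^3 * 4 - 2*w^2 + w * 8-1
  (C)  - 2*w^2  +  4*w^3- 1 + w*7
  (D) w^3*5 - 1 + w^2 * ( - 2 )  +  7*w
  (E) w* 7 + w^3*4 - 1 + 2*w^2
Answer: C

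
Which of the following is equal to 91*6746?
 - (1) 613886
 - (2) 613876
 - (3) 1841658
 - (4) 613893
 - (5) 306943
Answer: 1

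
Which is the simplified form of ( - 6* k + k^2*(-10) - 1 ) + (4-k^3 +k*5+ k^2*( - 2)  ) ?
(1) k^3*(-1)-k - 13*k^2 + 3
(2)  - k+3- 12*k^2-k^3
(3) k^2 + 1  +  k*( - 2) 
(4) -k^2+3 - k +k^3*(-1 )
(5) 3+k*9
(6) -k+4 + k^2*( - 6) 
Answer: 2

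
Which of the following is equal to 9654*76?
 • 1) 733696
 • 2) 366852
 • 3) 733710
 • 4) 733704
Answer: 4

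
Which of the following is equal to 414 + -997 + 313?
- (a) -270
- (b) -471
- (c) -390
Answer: a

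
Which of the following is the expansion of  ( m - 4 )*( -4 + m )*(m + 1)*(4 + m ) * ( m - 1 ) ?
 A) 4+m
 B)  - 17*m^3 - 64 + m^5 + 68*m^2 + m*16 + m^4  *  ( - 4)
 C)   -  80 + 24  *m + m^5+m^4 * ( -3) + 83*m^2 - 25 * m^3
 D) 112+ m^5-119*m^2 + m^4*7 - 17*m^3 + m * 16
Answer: B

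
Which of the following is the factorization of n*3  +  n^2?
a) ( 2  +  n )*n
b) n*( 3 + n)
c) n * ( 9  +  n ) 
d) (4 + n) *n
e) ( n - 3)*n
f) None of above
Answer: b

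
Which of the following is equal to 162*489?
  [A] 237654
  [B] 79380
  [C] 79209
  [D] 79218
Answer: D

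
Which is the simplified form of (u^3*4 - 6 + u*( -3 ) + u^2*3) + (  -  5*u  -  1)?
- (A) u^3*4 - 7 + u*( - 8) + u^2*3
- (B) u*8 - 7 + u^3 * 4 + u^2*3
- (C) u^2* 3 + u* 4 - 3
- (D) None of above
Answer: A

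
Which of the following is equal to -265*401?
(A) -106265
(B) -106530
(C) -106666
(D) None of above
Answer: A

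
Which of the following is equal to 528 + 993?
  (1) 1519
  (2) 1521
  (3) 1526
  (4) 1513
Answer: 2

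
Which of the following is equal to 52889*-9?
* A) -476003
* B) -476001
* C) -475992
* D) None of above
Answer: B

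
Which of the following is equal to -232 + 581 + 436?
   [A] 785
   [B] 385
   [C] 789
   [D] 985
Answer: A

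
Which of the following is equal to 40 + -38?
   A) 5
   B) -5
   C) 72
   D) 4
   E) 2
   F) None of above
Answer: E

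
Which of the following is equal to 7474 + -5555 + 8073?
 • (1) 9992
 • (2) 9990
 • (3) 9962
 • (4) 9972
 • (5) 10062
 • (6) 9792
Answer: 1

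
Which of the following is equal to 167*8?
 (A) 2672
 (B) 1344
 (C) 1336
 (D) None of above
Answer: C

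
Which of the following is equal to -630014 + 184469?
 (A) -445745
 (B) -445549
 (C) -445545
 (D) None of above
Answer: C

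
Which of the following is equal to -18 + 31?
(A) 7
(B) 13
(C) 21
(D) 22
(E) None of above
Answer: B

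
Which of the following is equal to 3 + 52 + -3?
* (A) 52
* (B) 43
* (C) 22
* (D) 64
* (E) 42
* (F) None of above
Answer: A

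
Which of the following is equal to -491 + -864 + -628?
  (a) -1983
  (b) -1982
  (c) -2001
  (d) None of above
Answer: a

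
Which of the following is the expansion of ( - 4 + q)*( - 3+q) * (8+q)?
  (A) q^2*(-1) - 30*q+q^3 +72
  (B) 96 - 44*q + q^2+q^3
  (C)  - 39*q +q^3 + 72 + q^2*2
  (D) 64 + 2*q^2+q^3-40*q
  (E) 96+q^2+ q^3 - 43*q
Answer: B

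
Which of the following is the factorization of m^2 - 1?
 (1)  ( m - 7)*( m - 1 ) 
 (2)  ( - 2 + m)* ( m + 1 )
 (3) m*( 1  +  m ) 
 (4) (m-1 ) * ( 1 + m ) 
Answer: 4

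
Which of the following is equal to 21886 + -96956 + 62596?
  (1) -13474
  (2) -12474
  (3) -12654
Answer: 2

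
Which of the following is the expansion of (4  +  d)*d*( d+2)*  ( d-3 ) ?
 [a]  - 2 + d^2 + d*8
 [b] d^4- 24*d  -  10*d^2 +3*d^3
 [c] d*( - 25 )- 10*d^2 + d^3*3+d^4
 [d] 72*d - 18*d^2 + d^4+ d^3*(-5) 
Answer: b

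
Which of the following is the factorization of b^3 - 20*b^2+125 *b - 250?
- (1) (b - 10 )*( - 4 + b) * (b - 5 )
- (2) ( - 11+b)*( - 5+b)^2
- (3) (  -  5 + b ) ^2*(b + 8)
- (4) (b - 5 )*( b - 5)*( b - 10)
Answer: 4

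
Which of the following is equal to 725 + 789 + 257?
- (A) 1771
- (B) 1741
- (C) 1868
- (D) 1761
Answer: A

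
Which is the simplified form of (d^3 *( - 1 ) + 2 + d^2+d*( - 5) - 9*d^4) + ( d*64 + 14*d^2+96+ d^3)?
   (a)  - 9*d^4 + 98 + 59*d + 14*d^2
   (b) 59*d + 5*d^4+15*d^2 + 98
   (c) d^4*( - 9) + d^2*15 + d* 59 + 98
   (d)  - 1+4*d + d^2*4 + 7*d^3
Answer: c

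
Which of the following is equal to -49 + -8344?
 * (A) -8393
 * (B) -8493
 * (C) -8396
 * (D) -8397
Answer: A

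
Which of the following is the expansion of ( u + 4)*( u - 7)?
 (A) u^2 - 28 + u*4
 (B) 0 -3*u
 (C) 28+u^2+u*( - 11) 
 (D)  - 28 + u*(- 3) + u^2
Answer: D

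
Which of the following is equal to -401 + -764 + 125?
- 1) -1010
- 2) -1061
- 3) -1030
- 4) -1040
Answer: 4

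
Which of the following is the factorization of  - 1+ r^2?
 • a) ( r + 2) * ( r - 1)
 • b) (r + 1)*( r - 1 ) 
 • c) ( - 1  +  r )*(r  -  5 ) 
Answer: b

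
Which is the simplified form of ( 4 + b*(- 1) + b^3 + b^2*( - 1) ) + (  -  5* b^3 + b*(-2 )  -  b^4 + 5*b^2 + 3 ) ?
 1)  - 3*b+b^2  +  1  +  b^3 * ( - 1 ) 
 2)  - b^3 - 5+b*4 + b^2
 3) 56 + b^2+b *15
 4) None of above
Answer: 4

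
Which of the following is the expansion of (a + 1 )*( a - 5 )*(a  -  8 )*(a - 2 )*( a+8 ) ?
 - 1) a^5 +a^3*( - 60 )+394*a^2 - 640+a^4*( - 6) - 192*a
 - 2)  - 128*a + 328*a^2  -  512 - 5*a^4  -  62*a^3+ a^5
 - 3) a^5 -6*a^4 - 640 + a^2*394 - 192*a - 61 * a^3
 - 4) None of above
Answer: 3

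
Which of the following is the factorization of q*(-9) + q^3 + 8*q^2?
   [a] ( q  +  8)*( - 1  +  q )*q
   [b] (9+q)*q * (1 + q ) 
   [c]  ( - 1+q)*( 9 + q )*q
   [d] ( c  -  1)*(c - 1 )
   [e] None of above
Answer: c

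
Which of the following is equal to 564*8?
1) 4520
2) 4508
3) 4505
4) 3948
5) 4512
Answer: 5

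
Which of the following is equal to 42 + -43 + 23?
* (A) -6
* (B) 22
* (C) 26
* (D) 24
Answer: B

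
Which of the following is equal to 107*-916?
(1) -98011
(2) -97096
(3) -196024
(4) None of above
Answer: 4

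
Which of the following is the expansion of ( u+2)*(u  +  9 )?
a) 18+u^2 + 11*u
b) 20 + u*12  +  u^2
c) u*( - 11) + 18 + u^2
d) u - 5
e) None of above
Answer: a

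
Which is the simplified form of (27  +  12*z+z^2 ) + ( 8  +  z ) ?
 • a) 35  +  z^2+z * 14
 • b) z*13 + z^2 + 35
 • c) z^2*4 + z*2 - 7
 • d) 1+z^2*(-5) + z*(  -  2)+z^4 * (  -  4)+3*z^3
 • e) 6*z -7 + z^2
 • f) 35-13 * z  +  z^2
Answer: b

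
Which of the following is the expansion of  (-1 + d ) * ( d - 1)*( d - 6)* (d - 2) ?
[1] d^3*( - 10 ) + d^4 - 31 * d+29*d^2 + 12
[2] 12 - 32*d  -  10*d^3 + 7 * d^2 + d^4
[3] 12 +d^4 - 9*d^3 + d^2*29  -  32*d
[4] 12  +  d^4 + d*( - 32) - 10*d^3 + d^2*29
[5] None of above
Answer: 4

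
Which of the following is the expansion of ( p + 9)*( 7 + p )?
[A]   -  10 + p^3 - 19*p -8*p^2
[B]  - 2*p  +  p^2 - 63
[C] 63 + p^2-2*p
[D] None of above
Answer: D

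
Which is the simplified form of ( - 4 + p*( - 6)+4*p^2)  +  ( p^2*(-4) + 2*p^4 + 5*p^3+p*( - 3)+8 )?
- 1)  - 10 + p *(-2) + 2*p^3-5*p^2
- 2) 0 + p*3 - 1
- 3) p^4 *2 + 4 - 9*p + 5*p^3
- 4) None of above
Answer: 3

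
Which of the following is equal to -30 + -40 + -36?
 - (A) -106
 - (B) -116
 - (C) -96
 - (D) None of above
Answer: A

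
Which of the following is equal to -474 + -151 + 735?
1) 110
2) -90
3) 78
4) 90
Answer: 1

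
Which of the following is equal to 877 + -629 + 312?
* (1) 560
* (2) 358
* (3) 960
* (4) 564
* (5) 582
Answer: 1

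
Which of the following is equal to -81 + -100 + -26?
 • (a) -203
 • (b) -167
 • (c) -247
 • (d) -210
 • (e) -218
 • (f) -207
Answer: f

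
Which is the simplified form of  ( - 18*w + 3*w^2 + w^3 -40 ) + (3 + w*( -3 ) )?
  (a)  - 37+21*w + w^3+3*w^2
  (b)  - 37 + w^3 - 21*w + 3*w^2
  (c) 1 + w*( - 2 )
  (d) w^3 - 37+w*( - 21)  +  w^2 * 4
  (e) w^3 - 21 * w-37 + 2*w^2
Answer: b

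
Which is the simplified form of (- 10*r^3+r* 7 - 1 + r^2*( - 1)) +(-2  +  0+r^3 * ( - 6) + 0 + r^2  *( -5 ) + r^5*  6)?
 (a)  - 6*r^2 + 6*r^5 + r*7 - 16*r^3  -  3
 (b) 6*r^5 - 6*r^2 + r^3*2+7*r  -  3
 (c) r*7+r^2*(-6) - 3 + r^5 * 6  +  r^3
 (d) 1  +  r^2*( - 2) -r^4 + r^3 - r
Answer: a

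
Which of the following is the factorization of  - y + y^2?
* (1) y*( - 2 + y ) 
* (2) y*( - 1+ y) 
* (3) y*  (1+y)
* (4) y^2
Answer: 2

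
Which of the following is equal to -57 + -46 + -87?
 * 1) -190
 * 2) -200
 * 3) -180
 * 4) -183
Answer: 1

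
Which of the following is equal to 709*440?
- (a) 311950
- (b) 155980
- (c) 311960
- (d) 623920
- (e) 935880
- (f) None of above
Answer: c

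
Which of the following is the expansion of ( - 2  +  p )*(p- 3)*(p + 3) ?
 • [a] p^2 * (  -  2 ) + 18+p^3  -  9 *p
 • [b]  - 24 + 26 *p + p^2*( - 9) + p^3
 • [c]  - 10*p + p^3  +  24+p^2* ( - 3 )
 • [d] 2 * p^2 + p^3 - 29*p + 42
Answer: a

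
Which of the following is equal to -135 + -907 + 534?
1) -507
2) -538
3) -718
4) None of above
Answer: 4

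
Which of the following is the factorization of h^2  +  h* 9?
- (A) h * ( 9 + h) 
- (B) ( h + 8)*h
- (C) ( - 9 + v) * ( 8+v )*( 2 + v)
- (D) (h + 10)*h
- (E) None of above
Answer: A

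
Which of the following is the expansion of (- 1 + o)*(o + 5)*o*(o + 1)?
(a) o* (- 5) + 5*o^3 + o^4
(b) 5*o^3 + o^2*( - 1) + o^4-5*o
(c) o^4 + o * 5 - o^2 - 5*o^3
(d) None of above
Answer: b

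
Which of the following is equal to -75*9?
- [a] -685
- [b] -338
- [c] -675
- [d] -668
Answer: c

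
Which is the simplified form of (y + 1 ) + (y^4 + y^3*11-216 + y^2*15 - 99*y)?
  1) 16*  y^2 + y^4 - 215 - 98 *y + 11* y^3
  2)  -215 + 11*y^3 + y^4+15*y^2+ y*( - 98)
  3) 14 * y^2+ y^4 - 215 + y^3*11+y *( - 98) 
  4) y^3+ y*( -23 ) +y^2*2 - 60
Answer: 2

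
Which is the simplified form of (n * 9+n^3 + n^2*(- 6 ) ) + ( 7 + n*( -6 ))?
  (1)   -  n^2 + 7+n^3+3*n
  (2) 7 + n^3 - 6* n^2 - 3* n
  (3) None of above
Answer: 3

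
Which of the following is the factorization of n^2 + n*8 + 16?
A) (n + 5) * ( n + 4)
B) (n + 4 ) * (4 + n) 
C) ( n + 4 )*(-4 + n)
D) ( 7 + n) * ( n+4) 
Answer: B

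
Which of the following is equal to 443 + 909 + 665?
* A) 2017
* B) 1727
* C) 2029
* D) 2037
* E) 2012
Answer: A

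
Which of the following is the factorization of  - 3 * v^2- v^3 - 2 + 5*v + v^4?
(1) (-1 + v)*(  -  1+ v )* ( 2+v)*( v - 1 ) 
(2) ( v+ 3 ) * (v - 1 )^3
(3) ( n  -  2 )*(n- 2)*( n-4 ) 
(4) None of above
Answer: 1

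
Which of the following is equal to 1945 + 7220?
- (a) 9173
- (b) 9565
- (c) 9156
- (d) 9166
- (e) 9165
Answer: e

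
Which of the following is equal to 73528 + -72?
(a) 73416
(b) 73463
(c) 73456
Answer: c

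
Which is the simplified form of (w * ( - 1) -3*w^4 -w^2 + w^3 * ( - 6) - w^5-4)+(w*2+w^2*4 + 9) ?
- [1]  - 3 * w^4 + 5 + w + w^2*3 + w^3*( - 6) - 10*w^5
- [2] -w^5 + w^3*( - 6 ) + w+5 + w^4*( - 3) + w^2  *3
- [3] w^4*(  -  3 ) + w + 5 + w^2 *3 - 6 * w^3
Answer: 2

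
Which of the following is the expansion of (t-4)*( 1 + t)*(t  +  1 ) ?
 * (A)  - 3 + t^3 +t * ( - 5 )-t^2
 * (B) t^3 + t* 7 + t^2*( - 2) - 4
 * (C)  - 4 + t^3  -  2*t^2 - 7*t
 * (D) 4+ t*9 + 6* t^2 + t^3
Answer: C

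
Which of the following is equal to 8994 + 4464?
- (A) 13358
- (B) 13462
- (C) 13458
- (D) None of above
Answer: C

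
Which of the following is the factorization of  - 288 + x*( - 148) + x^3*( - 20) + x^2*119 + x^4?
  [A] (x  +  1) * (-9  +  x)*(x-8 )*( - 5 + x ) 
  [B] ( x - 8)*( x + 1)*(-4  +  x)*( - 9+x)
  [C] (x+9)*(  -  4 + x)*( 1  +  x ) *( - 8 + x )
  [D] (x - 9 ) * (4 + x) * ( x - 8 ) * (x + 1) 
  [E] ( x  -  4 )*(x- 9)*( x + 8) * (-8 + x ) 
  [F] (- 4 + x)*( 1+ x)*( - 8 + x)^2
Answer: B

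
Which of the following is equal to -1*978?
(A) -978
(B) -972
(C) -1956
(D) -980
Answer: A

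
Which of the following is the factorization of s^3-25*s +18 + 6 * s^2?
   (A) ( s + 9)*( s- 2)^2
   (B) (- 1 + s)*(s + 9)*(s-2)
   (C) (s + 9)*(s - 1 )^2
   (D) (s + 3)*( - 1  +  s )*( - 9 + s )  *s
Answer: B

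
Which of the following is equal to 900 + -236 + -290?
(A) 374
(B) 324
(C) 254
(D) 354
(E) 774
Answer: A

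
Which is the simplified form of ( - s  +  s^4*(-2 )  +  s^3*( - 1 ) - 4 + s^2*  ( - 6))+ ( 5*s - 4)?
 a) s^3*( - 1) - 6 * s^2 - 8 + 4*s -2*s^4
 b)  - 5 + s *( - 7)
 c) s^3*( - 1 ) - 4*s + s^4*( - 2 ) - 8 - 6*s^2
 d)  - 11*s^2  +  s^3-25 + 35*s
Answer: a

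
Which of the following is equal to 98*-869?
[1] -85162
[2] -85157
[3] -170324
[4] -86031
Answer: 1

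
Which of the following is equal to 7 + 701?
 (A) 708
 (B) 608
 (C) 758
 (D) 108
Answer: A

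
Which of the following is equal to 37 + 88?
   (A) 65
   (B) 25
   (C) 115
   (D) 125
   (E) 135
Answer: D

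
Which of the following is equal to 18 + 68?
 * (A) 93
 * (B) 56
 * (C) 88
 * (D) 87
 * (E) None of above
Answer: E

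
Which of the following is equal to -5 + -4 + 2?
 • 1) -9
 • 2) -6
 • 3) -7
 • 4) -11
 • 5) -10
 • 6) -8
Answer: 3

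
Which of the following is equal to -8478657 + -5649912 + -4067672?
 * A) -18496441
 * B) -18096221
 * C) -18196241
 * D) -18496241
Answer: C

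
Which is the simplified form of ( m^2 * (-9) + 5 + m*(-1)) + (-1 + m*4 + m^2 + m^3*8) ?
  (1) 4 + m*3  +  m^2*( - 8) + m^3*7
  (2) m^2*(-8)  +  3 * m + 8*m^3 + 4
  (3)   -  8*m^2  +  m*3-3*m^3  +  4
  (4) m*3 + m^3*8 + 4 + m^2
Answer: 2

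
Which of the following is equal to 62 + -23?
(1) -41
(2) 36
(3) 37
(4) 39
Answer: 4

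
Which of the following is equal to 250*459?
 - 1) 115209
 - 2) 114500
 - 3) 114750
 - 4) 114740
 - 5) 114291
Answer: 3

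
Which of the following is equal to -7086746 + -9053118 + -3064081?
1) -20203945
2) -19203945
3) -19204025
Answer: 2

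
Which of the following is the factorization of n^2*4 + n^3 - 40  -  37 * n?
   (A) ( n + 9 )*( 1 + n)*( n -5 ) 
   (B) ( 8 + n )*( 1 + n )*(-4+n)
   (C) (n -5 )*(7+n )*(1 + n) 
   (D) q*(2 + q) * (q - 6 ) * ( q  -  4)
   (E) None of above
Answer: E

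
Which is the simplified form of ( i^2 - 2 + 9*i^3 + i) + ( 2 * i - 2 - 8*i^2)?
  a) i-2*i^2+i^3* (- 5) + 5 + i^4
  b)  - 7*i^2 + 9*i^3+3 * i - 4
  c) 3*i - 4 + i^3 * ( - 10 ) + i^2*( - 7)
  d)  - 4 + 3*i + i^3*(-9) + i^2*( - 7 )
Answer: b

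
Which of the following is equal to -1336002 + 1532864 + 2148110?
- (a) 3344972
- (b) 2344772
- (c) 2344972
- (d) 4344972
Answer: c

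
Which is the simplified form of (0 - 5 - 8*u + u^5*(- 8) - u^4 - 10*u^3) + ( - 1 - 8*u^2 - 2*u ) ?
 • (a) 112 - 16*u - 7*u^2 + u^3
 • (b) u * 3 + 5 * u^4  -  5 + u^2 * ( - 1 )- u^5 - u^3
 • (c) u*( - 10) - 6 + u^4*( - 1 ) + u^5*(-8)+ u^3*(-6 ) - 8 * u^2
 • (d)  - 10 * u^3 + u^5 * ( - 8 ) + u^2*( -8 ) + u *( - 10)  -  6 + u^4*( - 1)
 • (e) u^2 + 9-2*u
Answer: d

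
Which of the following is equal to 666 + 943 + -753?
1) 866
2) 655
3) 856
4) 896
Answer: 3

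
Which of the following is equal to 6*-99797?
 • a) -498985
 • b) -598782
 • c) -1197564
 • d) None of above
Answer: b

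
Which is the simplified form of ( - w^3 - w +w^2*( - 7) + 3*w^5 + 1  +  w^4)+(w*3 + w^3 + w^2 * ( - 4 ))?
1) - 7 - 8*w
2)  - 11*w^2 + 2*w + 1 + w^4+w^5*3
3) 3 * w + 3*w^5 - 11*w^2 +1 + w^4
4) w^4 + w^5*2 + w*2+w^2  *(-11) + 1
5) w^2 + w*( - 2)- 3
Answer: 2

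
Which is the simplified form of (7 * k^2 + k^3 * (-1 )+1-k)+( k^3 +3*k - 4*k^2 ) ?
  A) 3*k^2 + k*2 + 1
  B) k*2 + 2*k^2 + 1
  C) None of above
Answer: A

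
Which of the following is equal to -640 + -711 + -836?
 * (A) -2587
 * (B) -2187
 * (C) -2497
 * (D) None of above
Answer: B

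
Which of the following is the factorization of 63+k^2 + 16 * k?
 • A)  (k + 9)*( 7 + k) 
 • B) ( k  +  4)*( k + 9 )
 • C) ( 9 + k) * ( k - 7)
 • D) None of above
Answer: A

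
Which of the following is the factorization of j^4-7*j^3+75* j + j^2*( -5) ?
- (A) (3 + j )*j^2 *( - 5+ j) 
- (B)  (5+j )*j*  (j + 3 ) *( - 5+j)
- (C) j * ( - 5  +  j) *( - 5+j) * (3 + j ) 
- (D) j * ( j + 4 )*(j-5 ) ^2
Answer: C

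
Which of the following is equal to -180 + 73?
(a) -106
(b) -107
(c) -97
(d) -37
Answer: b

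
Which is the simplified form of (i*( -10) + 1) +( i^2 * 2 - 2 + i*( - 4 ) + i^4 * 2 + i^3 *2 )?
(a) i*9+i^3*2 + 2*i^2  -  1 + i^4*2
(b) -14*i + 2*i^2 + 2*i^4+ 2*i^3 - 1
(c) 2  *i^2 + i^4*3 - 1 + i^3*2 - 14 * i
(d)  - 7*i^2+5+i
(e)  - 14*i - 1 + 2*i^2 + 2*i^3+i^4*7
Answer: b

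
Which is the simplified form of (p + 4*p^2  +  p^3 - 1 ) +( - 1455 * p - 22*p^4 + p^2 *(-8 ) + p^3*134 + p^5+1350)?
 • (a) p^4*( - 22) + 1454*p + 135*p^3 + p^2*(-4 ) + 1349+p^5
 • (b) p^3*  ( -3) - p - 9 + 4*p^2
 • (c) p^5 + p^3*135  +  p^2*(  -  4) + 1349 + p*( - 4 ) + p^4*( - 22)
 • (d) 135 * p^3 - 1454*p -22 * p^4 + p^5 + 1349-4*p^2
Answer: d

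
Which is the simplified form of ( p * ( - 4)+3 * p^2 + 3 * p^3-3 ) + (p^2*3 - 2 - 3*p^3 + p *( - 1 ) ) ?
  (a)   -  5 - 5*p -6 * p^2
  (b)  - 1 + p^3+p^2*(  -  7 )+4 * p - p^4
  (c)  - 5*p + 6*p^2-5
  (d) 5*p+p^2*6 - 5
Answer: c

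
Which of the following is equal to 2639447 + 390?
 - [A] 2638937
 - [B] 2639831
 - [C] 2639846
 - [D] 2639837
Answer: D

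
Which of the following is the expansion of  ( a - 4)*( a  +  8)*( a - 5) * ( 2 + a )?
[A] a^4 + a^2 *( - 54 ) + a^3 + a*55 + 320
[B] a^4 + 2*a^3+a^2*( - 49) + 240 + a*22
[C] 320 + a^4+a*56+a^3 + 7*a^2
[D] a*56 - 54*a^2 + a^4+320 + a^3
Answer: D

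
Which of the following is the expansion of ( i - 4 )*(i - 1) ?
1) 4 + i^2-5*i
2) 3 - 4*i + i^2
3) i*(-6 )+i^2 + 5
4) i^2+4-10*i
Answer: 1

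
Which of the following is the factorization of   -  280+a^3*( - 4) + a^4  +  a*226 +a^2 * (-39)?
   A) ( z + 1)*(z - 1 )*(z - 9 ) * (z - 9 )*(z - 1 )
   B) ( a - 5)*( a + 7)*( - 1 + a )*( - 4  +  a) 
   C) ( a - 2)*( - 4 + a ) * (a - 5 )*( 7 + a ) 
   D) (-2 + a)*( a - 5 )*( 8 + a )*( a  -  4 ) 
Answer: C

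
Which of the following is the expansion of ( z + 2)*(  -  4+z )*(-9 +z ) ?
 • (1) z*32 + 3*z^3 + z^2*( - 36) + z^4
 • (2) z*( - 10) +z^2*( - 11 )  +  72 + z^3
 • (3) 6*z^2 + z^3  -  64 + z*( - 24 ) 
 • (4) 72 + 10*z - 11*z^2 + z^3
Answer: 4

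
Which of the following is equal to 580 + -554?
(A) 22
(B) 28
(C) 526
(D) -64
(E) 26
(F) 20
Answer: E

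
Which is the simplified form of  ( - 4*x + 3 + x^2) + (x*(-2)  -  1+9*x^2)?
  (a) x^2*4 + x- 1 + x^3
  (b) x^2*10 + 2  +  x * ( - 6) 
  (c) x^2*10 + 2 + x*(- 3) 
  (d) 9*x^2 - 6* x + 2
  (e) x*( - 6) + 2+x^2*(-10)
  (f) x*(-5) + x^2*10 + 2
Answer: b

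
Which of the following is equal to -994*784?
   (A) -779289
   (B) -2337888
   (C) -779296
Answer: C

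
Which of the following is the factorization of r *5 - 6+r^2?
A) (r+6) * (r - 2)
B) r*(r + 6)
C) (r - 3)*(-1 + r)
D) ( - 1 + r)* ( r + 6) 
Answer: D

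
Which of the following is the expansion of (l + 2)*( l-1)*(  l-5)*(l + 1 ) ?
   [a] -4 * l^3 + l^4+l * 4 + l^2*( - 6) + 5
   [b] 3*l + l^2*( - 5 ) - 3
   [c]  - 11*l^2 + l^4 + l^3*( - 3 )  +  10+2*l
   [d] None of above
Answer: d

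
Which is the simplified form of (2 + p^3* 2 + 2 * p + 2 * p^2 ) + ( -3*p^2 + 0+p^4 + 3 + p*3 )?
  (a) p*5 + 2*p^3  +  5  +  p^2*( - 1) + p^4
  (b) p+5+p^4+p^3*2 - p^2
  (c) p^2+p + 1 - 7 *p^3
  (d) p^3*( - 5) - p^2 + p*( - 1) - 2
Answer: a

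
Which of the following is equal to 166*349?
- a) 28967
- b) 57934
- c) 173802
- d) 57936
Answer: b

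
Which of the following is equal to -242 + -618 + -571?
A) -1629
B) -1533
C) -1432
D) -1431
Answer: D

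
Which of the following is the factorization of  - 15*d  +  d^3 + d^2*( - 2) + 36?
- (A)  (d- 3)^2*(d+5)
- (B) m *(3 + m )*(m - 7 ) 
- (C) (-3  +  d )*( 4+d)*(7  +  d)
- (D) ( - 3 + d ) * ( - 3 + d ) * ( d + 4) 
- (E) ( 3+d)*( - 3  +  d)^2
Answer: D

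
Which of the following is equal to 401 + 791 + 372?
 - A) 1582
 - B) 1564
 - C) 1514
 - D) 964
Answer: B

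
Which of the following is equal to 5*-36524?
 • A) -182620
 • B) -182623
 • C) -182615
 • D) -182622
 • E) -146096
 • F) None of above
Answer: A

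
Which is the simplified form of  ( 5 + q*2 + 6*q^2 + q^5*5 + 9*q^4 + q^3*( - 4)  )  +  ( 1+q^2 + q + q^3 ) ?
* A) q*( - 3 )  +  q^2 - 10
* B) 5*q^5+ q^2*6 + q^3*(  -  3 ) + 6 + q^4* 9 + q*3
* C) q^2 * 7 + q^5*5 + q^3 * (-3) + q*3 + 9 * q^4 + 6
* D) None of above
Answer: C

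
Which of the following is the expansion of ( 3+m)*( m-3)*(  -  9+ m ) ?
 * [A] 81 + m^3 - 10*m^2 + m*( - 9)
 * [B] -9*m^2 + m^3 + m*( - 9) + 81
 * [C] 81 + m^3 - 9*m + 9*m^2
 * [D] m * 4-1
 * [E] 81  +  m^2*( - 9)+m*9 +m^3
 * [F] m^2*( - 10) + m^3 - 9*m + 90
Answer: B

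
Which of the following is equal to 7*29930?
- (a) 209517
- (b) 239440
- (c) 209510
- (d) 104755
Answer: c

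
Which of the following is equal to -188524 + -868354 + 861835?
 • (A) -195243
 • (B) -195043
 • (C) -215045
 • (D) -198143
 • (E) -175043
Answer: B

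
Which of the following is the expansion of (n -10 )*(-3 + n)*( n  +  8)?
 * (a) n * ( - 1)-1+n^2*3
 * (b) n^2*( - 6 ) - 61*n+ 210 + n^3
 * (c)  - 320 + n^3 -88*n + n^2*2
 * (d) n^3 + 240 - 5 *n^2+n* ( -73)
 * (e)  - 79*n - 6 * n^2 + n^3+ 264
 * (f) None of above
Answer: f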